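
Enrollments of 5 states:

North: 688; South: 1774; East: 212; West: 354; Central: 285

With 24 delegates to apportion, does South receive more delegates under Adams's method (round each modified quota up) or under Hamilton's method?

Hamilton

Adams: North 5, South 12, East 2, West 3, Central 2.
Hamilton: North 5, South 13, East 1, West 3, Central 2.
South gets 12 under Adams and 13 under Hamilton.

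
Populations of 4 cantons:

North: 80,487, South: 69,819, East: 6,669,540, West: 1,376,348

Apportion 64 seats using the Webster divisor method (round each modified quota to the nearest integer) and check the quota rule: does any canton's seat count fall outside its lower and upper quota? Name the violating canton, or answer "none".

East

Standard quotas: North 0.628, South 0.545, East 52.079, West 10.747.
Webster allocation: North 1, South 1, East 51, West 11.
East has quota 52.079 (lower 52, upper 53) but receives 51 — outside the quota interval.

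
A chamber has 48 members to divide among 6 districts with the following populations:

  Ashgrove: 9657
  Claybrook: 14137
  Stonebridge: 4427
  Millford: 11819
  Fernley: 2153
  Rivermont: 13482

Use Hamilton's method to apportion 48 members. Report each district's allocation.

Total 55675; standard divisor 55675/48 ≈ 1159.896.
Standard quotas: Ashgrove 8.3257, Claybrook 12.1882, Stonebridge 3.8167, Millford 10.1897, Fernley 1.8562, Rivermont 11.6235.
Lower quotas: Ashgrove 8, Claybrook 12, Stonebridge 3, Millford 10, Fernley 1, Rivermont 11 (sum 45, leaving 3 seats).
Remainders in descending order: Fernley 0.8562, Stonebridge 0.8167, Rivermont 0.6235, Ashgrove 0.3257, Millford 0.1897, Claybrook 0.1882.
The surplus seats go to Fernley, Stonebridge, Rivermont.

Ashgrove: 8, Claybrook: 12, Stonebridge: 4, Millford: 10, Fernley: 2, Rivermont: 12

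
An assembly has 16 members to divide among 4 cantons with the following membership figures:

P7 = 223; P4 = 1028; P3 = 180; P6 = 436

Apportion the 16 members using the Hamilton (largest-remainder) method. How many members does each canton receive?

P7 2, P4 9, P3 1, P6 4

The standard divisor is 1867/16 ≈ 116.688.
Standard quotas: P7 1.911, P4 8.810, P3 1.543, P6 3.736.
Lower quotas: P7 1, P4 8, P3 1, P6 3 (sum 13, leaving 3 seats).
Remainders in descending order: P7 0.911, P4 0.810, P6 0.736, P3 0.543.
Largest remainders: P7, P4, P6 receive the extra seats.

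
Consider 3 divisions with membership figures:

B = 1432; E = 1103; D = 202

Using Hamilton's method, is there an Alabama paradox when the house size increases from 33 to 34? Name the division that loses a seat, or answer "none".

At 33 seats: B 17, E 13, D 3.
At 34 seats: B 18, E 14, D 2.
D drops from 3 to 2.

D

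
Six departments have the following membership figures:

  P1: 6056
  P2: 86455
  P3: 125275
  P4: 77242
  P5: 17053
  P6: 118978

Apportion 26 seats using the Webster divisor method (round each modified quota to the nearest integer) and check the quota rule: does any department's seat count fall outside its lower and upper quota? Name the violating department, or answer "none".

Standard quotas: P1 0.365, P2 5.215, P3 7.556, P4 4.659, P5 1.029, P6 7.176.
Webster allocation: P1 0, P2 5, P3 8, P4 5, P5 1, P6 7.
Every allocation lies between the lower and upper quota.

none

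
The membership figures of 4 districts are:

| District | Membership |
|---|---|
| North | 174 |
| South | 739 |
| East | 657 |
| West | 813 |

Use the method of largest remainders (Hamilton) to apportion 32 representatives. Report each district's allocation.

Total 2383; standard divisor 2383/32 ≈ 74.469.
Standard quotas: North 2.337, South 9.924, East 8.822, West 10.917.
Lower quotas: North 2, South 9, East 8, West 10 (sum 29, leaving 3 seats).
Remainders in descending order: South 0.924, West 0.917, East 0.822, North 0.337.
Largest remainders: South, West, East receive the extra seats.

North: 2, South: 10, East: 9, West: 11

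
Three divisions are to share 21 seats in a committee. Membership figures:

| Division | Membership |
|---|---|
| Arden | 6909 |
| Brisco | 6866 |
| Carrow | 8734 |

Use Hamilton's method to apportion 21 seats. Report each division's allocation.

Arden=7; Brisco=6; Carrow=8

The standard divisor is 22509/21 ≈ 1071.857.
Standard quotas: Arden 6.4458, Brisco 6.4057, Carrow 8.1485.
Lower quotas: Arden 6, Brisco 6, Carrow 8 (sum 20, leaving 1 seat).
Remainders in descending order: Arden 0.4458, Brisco 0.4057, Carrow 0.1485.
Largest remainder: Arden receives the extra seat.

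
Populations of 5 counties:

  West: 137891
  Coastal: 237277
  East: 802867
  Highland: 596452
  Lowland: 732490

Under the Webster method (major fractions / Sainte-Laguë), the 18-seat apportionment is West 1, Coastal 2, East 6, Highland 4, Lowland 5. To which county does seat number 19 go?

Priority for the next seat is population ÷ (current seats + 0.5).
Priorities: West 91927.333, Coastal 94910.800, East 123518.000, Highland 132544.889, Lowland 133180.000.
Highest priority: Lowland.

Lowland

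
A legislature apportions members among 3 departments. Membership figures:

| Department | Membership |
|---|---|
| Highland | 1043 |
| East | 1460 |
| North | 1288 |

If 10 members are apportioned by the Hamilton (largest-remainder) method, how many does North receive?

3

The standard divisor is 3791/10 ≈ 379.1.
Standard quotas: Highland 2.751, East 3.851, North 3.398.
Lower quotas: Highland 2, East 3, North 3 (sum 8, leaving 2 seats).
Remainders in descending order: East 0.851, Highland 0.751, North 0.398.
The surplus seats go to East, Highland.
North receives 3.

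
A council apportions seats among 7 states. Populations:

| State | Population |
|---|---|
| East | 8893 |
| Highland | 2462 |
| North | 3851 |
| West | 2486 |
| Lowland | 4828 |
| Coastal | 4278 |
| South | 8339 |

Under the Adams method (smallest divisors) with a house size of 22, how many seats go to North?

Standard divisor 35137/22 ≈ 1597.136; standard quotas: East 5.568, Highland 1.542, North 2.411, West 1.557, Lowland 3.023, Coastal 2.679, South 5.221.
Rounding up gives 6, 2, 3, 2, 4, 3, 6 = 26 seats, so the divisor must be adjusted.
With modified divisor 2000: modified quotas East 4.447, Highland 1.231, North 1.925, West 1.243, Lowland 2.414, Coastal 2.139, South 4.170.
Rounding up: East 5, Highland 2, North 2, West 2, Lowland 3, Coastal 3, South 5 (total 22).
North receives 2.

2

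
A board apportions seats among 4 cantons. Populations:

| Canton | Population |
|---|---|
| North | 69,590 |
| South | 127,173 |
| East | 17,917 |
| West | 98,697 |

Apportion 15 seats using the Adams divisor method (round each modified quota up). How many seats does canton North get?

3

Standard divisor 313377/15 ≈ 20891.8; standard quotas: North 3.331, South 6.087, East 0.858, West 4.724.
Rounding up gives 4, 7, 1, 5 = 17 seats, so the divisor must be adjusted.
With modified divisor 23900: modified quotas North 2.912, South 5.321, East 0.750, West 4.130.
Rounding up: North 3, South 6, East 1, West 5 (total 15).
North receives 3.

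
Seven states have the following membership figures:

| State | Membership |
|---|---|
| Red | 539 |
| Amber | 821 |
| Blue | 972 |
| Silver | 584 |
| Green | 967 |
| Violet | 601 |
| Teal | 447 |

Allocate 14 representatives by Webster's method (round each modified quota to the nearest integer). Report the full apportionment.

Standard divisor 4931/14 ≈ 352.214; standard quotas: Red 1.530, Amber 2.331, Blue 2.760, Silver 1.658, Green 2.745, Violet 1.706, Teal 1.269.
Rounding to the nearest integer gives 2, 2, 3, 2, 3, 2, 1 = 15 seats, so the divisor must be adjusted.
With modified divisor 370: modified quotas Red 1.457, Amber 2.219, Blue 2.627, Silver 1.578, Green 2.614, Violet 1.624, Teal 1.208.
Rounding to the nearest integer: Red 1, Amber 2, Blue 3, Silver 2, Green 3, Violet 2, Teal 1 (total 14).

Red: 1; Amber: 2; Blue: 3; Silver: 2; Green: 3; Violet: 2; Teal: 1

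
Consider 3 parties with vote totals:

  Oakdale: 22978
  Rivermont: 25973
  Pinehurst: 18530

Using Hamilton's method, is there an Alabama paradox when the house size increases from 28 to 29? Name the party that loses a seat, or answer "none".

At 28 seats: Oakdale 9, Rivermont 11, Pinehurst 8.
At 29 seats: Oakdale 10, Rivermont 11, Pinehurst 8.
No party's allocation decreased.

none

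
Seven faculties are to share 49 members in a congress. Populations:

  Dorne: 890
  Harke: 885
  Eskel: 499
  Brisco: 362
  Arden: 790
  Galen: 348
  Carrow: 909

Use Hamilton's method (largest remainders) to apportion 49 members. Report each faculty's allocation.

Dorne 9, Harke 9, Eskel 5, Brisco 4, Arden 8, Galen 4, Carrow 10

Total 4683; standard divisor 4683/49 ≈ 95.571.
Standard quotas: Dorne 9.312, Harke 9.260, Eskel 5.221, Brisco 3.788, Arden 8.266, Galen 3.641, Carrow 9.511.
Lower quotas: Dorne 9, Harke 9, Eskel 5, Brisco 3, Arden 8, Galen 3, Carrow 9 (sum 46, leaving 3 seats).
Remainders in descending order: Brisco 0.788, Galen 0.641, Carrow 0.511, Dorne 0.312, Arden 0.266, Harke 0.260, Eskel 0.221.
Largest remainders: Brisco, Galen, Carrow receive the extra seats.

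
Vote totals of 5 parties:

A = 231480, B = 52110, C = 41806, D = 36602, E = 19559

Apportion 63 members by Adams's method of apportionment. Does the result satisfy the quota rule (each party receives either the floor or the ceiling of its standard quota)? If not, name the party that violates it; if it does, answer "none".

Standard quotas: A 38.220, B 8.604, C 6.903, D 6.043, E 3.229.
Adams allocation: A 37, B 9, C 7, D 6, E 4.
A has quota 38.220 (lower 38, upper 39) but receives 37 — outside the quota interval.

A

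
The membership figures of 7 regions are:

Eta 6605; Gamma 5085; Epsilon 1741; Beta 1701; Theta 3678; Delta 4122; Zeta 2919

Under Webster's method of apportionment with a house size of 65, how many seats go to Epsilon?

Standard divisor 25851/65 ≈ 397.708; standard quotas: Eta 16.608, Gamma 12.786, Epsilon 4.378, Beta 4.277, Theta 9.248, Delta 10.364, Zeta 7.340.
Rounding to the nearest integer gives 17, 13, 4, 4, 9, 10, 7 = 64 seats, so the divisor must be adjusted.
With modified divisor 391: modified quotas Eta 16.893, Gamma 13.005, Epsilon 4.453, Beta 4.350, Theta 9.407, Delta 10.542, Zeta 7.465.
Rounding to the nearest integer: Eta 17, Gamma 13, Epsilon 4, Beta 4, Theta 9, Delta 11, Zeta 7 (total 65).
Epsilon receives 4.

4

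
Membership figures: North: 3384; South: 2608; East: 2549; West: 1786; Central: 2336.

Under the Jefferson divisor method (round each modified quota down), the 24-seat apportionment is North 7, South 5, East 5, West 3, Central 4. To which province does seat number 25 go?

Central

Priority for the next seat is population ÷ (current seats + 1).
Priorities: North 423.000, South 434.667, East 424.833, West 446.500, Central 467.200.
Highest priority: Central.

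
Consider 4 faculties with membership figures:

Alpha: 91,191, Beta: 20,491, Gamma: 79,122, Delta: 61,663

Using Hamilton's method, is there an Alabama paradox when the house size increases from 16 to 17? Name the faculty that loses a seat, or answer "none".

At 16 seats: Alpha 6, Beta 1, Gamma 5, Delta 4.
At 17 seats: Alpha 6, Beta 2, Gamma 5, Delta 4.
No faculty's allocation decreased.

none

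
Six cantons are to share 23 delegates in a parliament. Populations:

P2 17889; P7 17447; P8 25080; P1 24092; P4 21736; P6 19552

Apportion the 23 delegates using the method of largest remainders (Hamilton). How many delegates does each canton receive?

P2 3; P7 3; P8 5; P1 4; P4 4; P6 4

Total 125796; standard divisor 125796/23 ≈ 5469.391.
Standard quotas: P2 3.2707, P7 3.1899, P8 4.5855, P1 4.4049, P4 3.9741, P6 3.5748.
Lower quotas: P2 3, P7 3, P8 4, P1 4, P4 3, P6 3 (sum 20, leaving 3 seats).
Remainders in descending order: P4 0.9741, P8 0.5855, P6 0.5748, P1 0.4049, P2 0.2707, P7 0.1899.
Largest remainders: P4, P8, P6 receive the extra seats.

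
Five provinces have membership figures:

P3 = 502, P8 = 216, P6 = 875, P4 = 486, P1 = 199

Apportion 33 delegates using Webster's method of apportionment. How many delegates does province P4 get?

7

Standard divisor 2278/33 ≈ 69.03; standard quotas: P3 7.272, P8 3.129, P6 12.676, P4 7.040, P1 2.883.
Rounding to the nearest integer gives P3 7, P8 3, P6 13, P4 7, P1 3 — total 33, matching the house size, so no adjustment is needed.
P4 receives 7.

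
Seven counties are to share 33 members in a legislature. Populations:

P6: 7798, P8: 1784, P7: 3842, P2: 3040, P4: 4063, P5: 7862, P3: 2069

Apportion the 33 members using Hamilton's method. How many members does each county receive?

Standard divisor: 30458 ÷ 33 ≈ 922.97.
Standard quotas: P6 8.4488, P8 1.9329, P7 4.1627, P2 3.2937, P4 4.4021, P5 8.5182, P3 2.2417.
Lower quotas: P6 8, P8 1, P7 4, P2 3, P4 4, P5 8, P3 2 (sum 30, leaving 3 seats).
Remainders in descending order: P8 0.9329, P5 0.5182, P6 0.4488, P4 0.4021, P2 0.2937, P3 0.2417, P7 0.1627.
The surplus seats go to P8, P5, P6.

P6 9, P8 2, P7 4, P2 3, P4 4, P5 9, P3 2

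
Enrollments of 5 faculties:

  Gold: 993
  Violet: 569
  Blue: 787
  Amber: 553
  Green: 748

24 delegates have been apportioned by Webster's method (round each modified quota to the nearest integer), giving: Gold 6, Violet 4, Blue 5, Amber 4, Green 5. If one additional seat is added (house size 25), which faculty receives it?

Gold

Priority for the next seat is population ÷ (current seats + 0.5).
Priorities: Gold 152.769, Violet 126.444, Blue 143.091, Amber 122.889, Green 136.000.
Highest priority: Gold.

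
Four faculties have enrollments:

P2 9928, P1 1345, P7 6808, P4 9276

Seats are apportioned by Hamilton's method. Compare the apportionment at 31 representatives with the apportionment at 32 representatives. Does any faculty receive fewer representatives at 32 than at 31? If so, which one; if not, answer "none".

P1

At 31 seats: P2 11, P1 2, P7 8, P4 10.
At 32 seats: P2 12, P1 1, P7 8, P4 11.
P1 drops from 2 to 1.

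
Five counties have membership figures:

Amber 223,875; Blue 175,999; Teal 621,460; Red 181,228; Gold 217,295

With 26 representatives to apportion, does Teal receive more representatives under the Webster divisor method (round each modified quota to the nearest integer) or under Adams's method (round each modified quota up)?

Webster

Webster: Amber 4, Blue 3, Teal 12, Red 3, Gold 4.
Adams: Amber 4, Blue 3, Teal 11, Red 4, Gold 4.
Teal gets 12 under Webster and 11 under Adams.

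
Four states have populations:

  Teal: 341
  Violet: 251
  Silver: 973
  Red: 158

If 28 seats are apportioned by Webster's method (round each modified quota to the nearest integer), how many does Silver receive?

16

Standard divisor 1723/28 ≈ 61.536; standard quotas: Teal 5.541, Violet 4.079, Silver 15.812, Red 2.568.
Rounding to the nearest integer gives 6, 4, 16, 3 = 29 seats, so the divisor must be adjusted.
With modified divisor 62.4: modified quotas Teal 5.465, Violet 4.022, Silver 15.593, Red 2.532.
Rounding to the nearest integer: Teal 5, Violet 4, Silver 16, Red 3 (total 28).
Silver receives 16.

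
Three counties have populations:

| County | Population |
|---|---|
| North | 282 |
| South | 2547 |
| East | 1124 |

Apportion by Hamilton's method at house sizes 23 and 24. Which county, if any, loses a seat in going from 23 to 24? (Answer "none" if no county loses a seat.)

none

At 23 seats: North 2, South 15, East 6.
At 24 seats: North 2, South 15, East 7.
No county's allocation decreased.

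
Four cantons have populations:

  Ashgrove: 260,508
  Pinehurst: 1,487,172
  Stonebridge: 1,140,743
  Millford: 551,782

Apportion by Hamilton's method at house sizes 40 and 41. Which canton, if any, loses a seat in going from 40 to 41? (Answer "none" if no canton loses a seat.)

Millford

At 40 seats: Ashgrove 3, Pinehurst 17, Stonebridge 13, Millford 7.
At 41 seats: Ashgrove 3, Pinehurst 18, Stonebridge 14, Millford 6.
Millford drops from 7 to 6.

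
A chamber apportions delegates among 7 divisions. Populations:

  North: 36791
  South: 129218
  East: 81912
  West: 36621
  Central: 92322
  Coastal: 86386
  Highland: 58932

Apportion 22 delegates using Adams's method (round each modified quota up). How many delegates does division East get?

Standard divisor 522182/22 ≈ 23735.545; standard quotas: North 1.550, South 5.444, East 3.451, West 1.543, Central 3.890, Coastal 3.640, Highland 2.483.
Rounding up gives 2, 6, 4, 2, 4, 4, 3 = 25 seats, so the divisor must be adjusted.
With modified divisor 29100: modified quotas North 1.264, South 4.440, East 2.815, West 1.258, Central 3.173, Coastal 2.969, Highland 2.025.
Rounding up: North 2, South 5, East 3, West 2, Central 4, Coastal 3, Highland 3 (total 22).
East receives 3.

3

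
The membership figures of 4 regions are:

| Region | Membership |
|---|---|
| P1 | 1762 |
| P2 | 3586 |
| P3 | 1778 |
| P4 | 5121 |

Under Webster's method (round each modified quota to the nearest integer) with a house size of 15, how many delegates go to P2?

Standard divisor 12247/15 ≈ 816.467; standard quotas: P1 2.158, P2 4.392, P3 2.178, P4 6.272.
Rounding to the nearest integer gives 2, 4, 2, 6 = 14 seats, so the divisor must be adjusted.
With modified divisor 792: modified quotas P1 2.225, P2 4.528, P3 2.245, P4 6.466.
Rounding to the nearest integer: P1 2, P2 5, P3 2, P4 6 (total 15).
P2 receives 5.

5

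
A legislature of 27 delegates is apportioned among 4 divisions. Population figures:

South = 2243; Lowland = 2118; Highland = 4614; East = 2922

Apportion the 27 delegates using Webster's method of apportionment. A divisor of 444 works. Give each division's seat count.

South 5, Lowland 5, Highland 10, East 7

With modified divisor 444: modified quotas South 5.052, Lowland 4.770, Highland 10.392, East 6.581.
Rounding to the nearest integer: South 5, Lowland 5, Highland 10, East 7 (total 27).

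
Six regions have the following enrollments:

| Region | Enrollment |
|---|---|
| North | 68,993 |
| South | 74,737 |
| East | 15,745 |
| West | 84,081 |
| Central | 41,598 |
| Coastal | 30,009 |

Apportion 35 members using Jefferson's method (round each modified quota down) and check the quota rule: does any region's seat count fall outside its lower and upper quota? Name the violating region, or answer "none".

Standard quotas: North 7.662, South 8.300, East 1.749, West 9.338, Central 4.620, Coastal 3.333.
Jefferson allocation: North 8, South 8, East 1, West 10, Central 5, Coastal 3.
Every allocation lies between the lower and upper quota.

none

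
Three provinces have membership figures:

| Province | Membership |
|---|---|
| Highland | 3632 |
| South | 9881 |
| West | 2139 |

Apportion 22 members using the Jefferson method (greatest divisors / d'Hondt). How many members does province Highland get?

Standard divisor 15652/22 ≈ 711.455; standard quotas: Highland 5.105, South 13.888, West 3.007.
Rounding down gives 5, 13, 3 = 21 seats, so the divisor must be adjusted.
With modified divisor 700: modified quotas Highland 5.189, South 14.116, West 3.056.
Rounding down: Highland 5, South 14, West 3 (total 22).
Highland receives 5.

5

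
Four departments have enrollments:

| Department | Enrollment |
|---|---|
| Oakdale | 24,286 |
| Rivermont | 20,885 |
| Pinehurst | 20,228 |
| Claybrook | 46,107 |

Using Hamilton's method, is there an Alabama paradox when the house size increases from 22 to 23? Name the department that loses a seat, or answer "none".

none

At 22 seats: Oakdale 5, Rivermont 4, Pinehurst 4, Claybrook 9.
At 23 seats: Oakdale 5, Rivermont 4, Pinehurst 4, Claybrook 10.
No department's allocation decreased.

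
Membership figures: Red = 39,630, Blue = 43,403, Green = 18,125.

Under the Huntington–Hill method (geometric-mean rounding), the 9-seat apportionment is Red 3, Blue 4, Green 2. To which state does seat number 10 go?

Priority for the next seat is population ÷ (√(s·(s+1))).
Priorities: Red 11440.196, Blue 9705.206, Green 7399.500.
Highest priority: Red.

Red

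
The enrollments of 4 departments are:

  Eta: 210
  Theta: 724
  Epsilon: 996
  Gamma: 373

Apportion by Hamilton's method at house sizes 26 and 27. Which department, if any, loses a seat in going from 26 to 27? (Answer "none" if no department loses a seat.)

Eta

At 26 seats: Eta 3, Theta 8, Epsilon 11, Gamma 4.
At 27 seats: Eta 2, Theta 9, Epsilon 12, Gamma 4.
Eta drops from 3 to 2.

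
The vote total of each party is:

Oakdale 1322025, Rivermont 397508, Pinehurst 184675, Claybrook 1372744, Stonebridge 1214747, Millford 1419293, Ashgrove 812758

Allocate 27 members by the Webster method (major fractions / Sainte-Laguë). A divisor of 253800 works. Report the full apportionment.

With modified divisor 253800: modified quotas Oakdale 5.209, Rivermont 1.566, Pinehurst 0.728, Claybrook 5.409, Stonebridge 4.786, Millford 5.592, Ashgrove 3.202.
Rounding to the nearest integer: Oakdale 5, Rivermont 2, Pinehurst 1, Claybrook 5, Stonebridge 5, Millford 6, Ashgrove 3 (total 27).

Oakdale 5; Rivermont 2; Pinehurst 1; Claybrook 5; Stonebridge 5; Millford 6; Ashgrove 3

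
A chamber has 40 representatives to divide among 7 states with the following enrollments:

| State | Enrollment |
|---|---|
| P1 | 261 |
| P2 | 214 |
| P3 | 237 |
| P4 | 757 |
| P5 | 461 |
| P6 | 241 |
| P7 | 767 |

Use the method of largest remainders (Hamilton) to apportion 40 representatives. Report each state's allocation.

Total 2938; standard divisor 2938/40 ≈ 73.45.
Standard quotas: P1 3.553, P2 2.914, P3 3.227, P4 10.306, P5 6.276, P6 3.281, P7 10.442.
Lower quotas: P1 3, P2 2, P3 3, P4 10, P5 6, P6 3, P7 10 (sum 37, leaving 3 seats).
Remainders in descending order: P2 0.914, P1 0.553, P7 0.442, P4 0.306, P6 0.281, P5 0.276, P3 0.227.
The surplus seats go to P2, P1, P7.

P1 4; P2 3; P3 3; P4 10; P5 6; P6 3; P7 11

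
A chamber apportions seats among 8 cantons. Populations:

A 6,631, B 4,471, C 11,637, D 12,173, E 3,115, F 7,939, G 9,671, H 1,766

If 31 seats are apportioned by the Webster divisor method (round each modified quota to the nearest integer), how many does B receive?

Standard divisor 57403/31 ≈ 1851.71; standard quotas: A 3.581, B 2.415, C 6.284, D 6.574, E 1.682, F 4.287, G 5.223, H 0.954.
Rounding to the nearest integer gives A 4, B 2, C 6, D 7, E 2, F 4, G 5, H 1 — total 31, matching the house size, so no adjustment is needed.
B receives 2.

2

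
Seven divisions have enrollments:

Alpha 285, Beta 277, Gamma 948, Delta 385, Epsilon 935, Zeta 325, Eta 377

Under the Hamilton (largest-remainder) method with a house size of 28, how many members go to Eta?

3

Standard divisor: 3532 ÷ 28 ≈ 126.143.
Standard quotas: Alpha 2.259, Beta 2.196, Gamma 7.515, Delta 3.052, Epsilon 7.412, Zeta 2.576, Eta 2.989.
Lower quotas: Alpha 2, Beta 2, Gamma 7, Delta 3, Epsilon 7, Zeta 2, Eta 2 (sum 25, leaving 3 seats).
Remainders in descending order: Eta 0.989, Zeta 0.576, Gamma 0.515, Epsilon 0.412, Alpha 0.259, Beta 0.196, Delta 0.052.
The surplus seats go to Eta, Zeta, Gamma.
Eta receives 3.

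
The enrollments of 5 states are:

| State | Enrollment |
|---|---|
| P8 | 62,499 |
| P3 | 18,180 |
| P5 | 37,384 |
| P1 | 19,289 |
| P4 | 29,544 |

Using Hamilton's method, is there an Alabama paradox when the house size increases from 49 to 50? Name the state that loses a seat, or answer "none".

none

At 49 seats: P8 18, P3 5, P5 11, P1 6, P4 9.
At 50 seats: P8 19, P3 5, P5 11, P1 6, P4 9.
No state's allocation decreased.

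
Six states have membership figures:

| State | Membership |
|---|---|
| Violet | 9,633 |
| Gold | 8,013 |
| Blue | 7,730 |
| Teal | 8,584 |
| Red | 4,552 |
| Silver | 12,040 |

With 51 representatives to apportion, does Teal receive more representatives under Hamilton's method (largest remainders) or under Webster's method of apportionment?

Hamilton: Violet 10, Gold 8, Blue 8, Teal 9, Red 4, Silver 12.
Webster: Violet 10, Gold 8, Blue 8, Teal 8, Red 5, Silver 12.
Teal gets 9 under Hamilton and 8 under Webster.

Hamilton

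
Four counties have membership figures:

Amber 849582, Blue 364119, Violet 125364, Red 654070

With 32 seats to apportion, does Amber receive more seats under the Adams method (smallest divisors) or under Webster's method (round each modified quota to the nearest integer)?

Adams: Amber 13, Blue 6, Violet 2, Red 11.
Webster: Amber 14, Blue 6, Violet 2, Red 10.
Amber gets 13 under Adams and 14 under Webster.

Webster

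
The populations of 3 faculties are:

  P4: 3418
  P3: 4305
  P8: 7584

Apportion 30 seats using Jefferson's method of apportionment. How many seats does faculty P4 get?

Standard divisor 15307/30 ≈ 510.233; standard quotas: P4 6.699, P3 8.437, P8 14.864.
Rounding down gives 6, 8, 14 = 28 seats, so the divisor must be adjusted.
With modified divisor 480: modified quotas P4 7.121, P3 8.969, P8 15.800.
Rounding down: P4 7, P3 8, P8 15 (total 30).
P4 receives 7.

7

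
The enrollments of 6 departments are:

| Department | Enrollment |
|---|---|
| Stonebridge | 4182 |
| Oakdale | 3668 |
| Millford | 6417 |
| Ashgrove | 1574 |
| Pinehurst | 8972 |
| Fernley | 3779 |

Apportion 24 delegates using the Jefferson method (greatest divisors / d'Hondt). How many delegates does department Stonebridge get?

3

Standard divisor 28592/24 ≈ 1191.333; standard quotas: Stonebridge 3.510, Oakdale 3.079, Millford 5.386, Ashgrove 1.321, Pinehurst 7.531, Fernley 3.172.
Rounding down gives 3, 3, 5, 1, 7, 3 = 22 seats, so the divisor must be adjusted.
With modified divisor 1060: modified quotas Stonebridge 3.945, Oakdale 3.460, Millford 6.054, Ashgrove 1.485, Pinehurst 8.464, Fernley 3.565.
Rounding down: Stonebridge 3, Oakdale 3, Millford 6, Ashgrove 1, Pinehurst 8, Fernley 3 (total 24).
Stonebridge receives 3.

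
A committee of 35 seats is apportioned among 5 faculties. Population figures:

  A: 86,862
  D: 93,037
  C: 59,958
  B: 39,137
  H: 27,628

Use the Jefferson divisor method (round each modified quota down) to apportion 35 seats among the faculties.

A=10; D=11; C=7; B=4; H=3

Standard divisor 306622/35 ≈ 8760.629; standard quotas: A 9.915, D 10.620, C 6.844, B 4.467, H 3.154.
Rounding down gives 9, 10, 6, 4, 3 = 32 seats, so the divisor must be adjusted.
With modified divisor 8200: modified quotas A 10.593, D 11.346, C 7.312, B 4.773, H 3.369.
Rounding down: A 10, D 11, C 7, B 4, H 3 (total 35).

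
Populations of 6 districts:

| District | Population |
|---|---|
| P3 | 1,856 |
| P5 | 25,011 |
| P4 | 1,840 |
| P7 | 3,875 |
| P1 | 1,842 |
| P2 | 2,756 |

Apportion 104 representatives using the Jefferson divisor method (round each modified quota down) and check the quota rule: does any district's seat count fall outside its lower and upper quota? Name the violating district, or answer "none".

P5

Standard quotas: P3 5.192, P5 69.961, P4 5.147, P7 10.839, P1 5.152, P2 7.709.
Jefferson allocation: P3 5, P5 71, P4 5, P7 11, P1 5, P2 7.
P5 has quota 69.961 (lower 69, upper 70) but receives 71 — outside the quota interval.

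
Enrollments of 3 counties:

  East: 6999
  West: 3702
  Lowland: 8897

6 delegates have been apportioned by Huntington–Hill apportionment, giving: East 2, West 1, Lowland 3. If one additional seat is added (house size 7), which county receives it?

East

Priority for the next seat is population ÷ (√(s·(s+1))).
Priorities: East 2857.330, West 2617.709, Lowland 2568.343.
Highest priority: East.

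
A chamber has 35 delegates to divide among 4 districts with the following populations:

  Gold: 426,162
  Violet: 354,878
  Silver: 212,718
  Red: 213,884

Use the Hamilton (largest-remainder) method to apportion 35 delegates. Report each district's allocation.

Gold 13; Violet 10; Silver 6; Red 6

Standard divisor: 1207642 ÷ 35 ≈ 34504.057.
Standard quotas: Gold 12.3511, Violet 10.2851, Silver 6.1650, Red 6.1988.
Lower quotas: Gold 12, Violet 10, Silver 6, Red 6 (sum 34, leaving 1 seat).
Remainders in descending order: Gold 0.3511, Violet 0.2851, Red 0.1988, Silver 0.1650.
The surplus seat goes to Gold.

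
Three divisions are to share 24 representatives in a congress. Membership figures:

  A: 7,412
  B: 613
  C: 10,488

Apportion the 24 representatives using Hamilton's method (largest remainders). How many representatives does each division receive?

Total 18513; standard divisor 18513/24 ≈ 771.375.
Standard quotas: A 9.6088, B 0.7947, C 13.5965.
Lower quotas: A 9, B 0, C 13 (sum 22, leaving 2 seats).
Remainders in descending order: B 0.7947, A 0.6088, C 0.5965.
The surplus seats go to B, A.

A: 10, B: 1, C: 13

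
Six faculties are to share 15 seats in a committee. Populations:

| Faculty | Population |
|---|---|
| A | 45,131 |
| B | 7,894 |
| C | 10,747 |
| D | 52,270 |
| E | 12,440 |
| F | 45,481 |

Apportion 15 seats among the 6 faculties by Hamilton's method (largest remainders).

A 4, B 1, C 1, D 4, E 1, F 4

The standard divisor is 173963/15 ≈ 11597.533.
Standard quotas: A 3.8914, B 0.6807, C 0.9267, D 4.5070, E 1.0726, F 3.9216.
Lower quotas: A 3, B 0, C 0, D 4, E 1, F 3 (sum 11, leaving 4 seats).
Remainders in descending order: C 0.9267, F 0.9216, A 0.8914, B 0.6807, D 0.5070, E 0.0726.
Largest remainders: C, F, A, B receive the extra seats.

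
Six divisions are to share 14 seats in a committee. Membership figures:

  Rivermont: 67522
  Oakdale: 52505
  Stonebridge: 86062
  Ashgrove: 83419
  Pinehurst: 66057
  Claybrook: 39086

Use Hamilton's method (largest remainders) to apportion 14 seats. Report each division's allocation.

Total 394651; standard divisor 394651/14 ≈ 28189.357.
Standard quotas: Rivermont 2.3953, Oakdale 1.8626, Stonebridge 3.0530, Ashgrove 2.9592, Pinehurst 2.3433, Claybrook 1.3866.
Lower quotas: Rivermont 2, Oakdale 1, Stonebridge 3, Ashgrove 2, Pinehurst 2, Claybrook 1 (sum 11, leaving 3 seats).
Remainders in descending order: Ashgrove 0.9592, Oakdale 0.8626, Rivermont 0.3953, Claybrook 0.3866, Pinehurst 0.3433, Stonebridge 0.0530.
The surplus seats go to Ashgrove, Oakdale, Rivermont.

Rivermont 3; Oakdale 2; Stonebridge 3; Ashgrove 3; Pinehurst 2; Claybrook 1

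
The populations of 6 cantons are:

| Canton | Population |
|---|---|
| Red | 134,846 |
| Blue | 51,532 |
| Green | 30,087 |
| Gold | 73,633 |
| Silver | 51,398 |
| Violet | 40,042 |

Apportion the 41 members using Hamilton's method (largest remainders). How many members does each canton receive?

Red=14, Blue=6, Green=3, Gold=8, Silver=6, Violet=4

The standard divisor is 381538/41 ≈ 9305.805.
Standard quotas: Red 14.4905, Blue 5.5376, Green 3.2331, Gold 7.9126, Silver 5.5232, Violet 4.3029.
Lower quotas: Red 14, Blue 5, Green 3, Gold 7, Silver 5, Violet 4 (sum 38, leaving 3 seats).
Remainders in descending order: Gold 0.9126, Blue 0.5376, Silver 0.5232, Red 0.4905, Violet 0.3029, Green 0.2331.
The surplus seats go to Gold, Blue, Silver.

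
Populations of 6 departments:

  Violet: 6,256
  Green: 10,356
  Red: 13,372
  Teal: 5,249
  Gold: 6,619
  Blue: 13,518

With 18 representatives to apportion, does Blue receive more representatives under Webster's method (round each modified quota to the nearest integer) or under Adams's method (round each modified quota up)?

Webster: Violet 2, Green 3, Red 4, Teal 2, Gold 2, Blue 5.
Adams: Violet 2, Green 4, Red 4, Teal 2, Gold 2, Blue 4.
Blue gets 5 under Webster and 4 under Adams.

Webster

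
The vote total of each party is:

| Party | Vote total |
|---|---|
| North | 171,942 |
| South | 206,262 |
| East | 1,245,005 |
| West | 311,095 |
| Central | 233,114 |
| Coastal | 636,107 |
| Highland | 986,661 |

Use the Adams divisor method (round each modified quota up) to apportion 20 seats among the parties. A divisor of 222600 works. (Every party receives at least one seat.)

With modified divisor 222600: modified quotas North 0.772, South 0.927, East 5.593, West 1.398, Central 1.047, Coastal 2.858, Highland 4.432.
Rounding up: North 1, South 1, East 6, West 2, Central 2, Coastal 3, Highland 5 (total 20).

North: 1; South: 1; East: 6; West: 2; Central: 2; Coastal: 3; Highland: 5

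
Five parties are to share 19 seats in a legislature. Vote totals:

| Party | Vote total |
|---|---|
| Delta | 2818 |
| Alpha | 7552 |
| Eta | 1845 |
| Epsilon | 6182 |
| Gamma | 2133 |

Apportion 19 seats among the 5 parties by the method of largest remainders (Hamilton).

Delta=2, Alpha=7, Eta=2, Epsilon=6, Gamma=2

The standard divisor is 20530/19 ≈ 1080.526.
Standard quotas: Delta 2.6080, Alpha 6.9892, Eta 1.7075, Epsilon 5.7213, Gamma 1.9740.
Lower quotas: Delta 2, Alpha 6, Eta 1, Epsilon 5, Gamma 1 (sum 15, leaving 4 seats).
Remainders in descending order: Alpha 0.9892, Gamma 0.9740, Epsilon 0.7213, Eta 0.7075, Delta 0.6080.
The surplus seats go to Alpha, Gamma, Epsilon, Eta.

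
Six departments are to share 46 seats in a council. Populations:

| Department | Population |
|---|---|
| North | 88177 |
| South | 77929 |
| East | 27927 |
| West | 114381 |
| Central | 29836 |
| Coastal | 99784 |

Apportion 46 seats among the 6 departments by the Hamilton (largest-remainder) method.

North: 9; South: 8; East: 3; West: 12; Central: 3; Coastal: 11

Total 438034; standard divisor 438034/46 ≈ 9522.478.
Standard quotas: North 9.2599, South 8.1837, East 2.9327, West 12.0117, Central 3.1332, Coastal 10.4788.
Lower quotas: North 9, South 8, East 2, West 12, Central 3, Coastal 10 (sum 44, leaving 2 seats).
Remainders in descending order: East 0.9327, Coastal 0.4788, North 0.2599, South 0.1837, Central 0.1332, West 0.0117.
The surplus seats go to East, Coastal.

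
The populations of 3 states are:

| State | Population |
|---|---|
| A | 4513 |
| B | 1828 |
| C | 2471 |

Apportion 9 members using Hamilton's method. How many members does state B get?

The standard divisor is 8812/9 ≈ 979.111.
Standard quotas: A 4.609, B 1.867, C 2.524.
Lower quotas: A 4, B 1, C 2 (sum 7, leaving 2 seats).
Remainders in descending order: B 0.867, A 0.609, C 0.524.
Largest remainders: B, A receive the extra seats.
B receives 2.

2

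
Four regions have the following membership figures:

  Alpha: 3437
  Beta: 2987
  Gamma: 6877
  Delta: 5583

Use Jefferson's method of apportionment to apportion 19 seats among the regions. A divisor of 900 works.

Alpha=3; Beta=3; Gamma=7; Delta=6

With modified divisor 900: modified quotas Alpha 3.819, Beta 3.319, Gamma 7.641, Delta 6.203.
Rounding down: Alpha 3, Beta 3, Gamma 7, Delta 6 (total 19).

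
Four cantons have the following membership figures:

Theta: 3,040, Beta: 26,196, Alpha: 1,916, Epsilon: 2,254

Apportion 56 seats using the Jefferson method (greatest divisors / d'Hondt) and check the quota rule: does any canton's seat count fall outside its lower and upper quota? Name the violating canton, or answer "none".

Standard quotas: Theta 5.096, Beta 43.914, Alpha 3.212, Epsilon 3.778.
Jefferson allocation: Theta 5, Beta 45, Alpha 3, Epsilon 3.
Beta has quota 43.914 (lower 43, upper 44) but receives 45 — outside the quota interval.

Beta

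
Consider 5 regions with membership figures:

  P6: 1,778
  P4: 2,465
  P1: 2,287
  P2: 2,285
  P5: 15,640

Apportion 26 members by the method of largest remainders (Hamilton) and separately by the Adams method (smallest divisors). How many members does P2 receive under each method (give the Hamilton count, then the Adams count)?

Hamilton: P6 2, P4 3, P1 2, P2 2, P5 17.
Adams: P6 2, P4 3, P1 3, P2 3, P5 15.
P2 gets 2 under Hamilton and 3 under Adams.

2 and 3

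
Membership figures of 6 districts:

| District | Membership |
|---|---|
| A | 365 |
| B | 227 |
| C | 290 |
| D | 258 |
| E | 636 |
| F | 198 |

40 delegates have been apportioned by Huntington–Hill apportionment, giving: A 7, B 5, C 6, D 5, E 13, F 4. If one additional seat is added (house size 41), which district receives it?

Priority for the next seat is population ÷ (√(s·(s+1))).
Priorities: A 48.775, B 41.444, C 44.748, D 47.104, E 47.143, F 44.274.
Highest priority: A.

A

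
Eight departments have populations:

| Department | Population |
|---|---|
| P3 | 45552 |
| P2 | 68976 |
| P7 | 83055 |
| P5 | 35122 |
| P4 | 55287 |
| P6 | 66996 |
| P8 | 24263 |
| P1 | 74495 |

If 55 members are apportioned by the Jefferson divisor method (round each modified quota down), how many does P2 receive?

9

Standard divisor 453746/55 ≈ 8249.927; standard quotas: P3 5.522, P2 8.361, P7 10.067, P5 4.257, P4 6.702, P6 8.121, P8 2.941, P1 9.030.
Rounding down gives 5, 8, 10, 4, 6, 8, 2, 9 = 52 seats, so the divisor must be adjusted.
With modified divisor 7630: modified quotas P3 5.970, P2 9.040, P7 10.885, P5 4.603, P4 7.246, P6 8.781, P8 3.180, P1 9.763.
Rounding down: P3 5, P2 9, P7 10, P5 4, P4 7, P6 8, P8 3, P1 9 (total 55).
P2 receives 9.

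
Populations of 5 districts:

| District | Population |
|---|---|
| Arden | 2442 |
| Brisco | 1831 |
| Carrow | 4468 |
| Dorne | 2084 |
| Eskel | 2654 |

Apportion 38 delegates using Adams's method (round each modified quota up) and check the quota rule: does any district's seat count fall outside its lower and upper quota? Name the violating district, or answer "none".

none

Standard quotas: Arden 6.884, Brisco 5.162, Carrow 12.596, Dorne 5.875, Eskel 7.482.
Adams allocation: Arden 7, Brisco 5, Carrow 12, Dorne 6, Eskel 8.
Every allocation lies between the lower and upper quota.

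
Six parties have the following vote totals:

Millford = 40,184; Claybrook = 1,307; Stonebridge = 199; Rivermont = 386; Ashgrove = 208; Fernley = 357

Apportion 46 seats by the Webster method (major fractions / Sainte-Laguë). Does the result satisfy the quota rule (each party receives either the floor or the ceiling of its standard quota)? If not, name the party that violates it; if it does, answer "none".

Standard quotas: Millford 43.349, Claybrook 1.410, Stonebridge 0.215, Rivermont 0.416, Ashgrove 0.224, Fernley 0.385.
Webster allocation: Millford 45, Claybrook 1, Stonebridge 0, Rivermont 0, Ashgrove 0, Fernley 0.
Millford has quota 43.349 (lower 43, upper 44) but receives 45 — outside the quota interval.

Millford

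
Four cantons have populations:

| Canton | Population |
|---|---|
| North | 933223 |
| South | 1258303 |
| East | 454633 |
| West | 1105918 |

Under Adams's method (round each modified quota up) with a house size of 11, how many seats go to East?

2

Standard divisor 3752077/11 ≈ 341097.909; standard quotas: North 2.736, South 3.689, East 1.333, West 3.242.
Rounding up gives 3, 4, 2, 4 = 13 seats, so the divisor must be adjusted.
With modified divisor 437000: modified quotas North 2.136, South 2.879, East 1.040, West 2.531.
Rounding up: North 3, South 3, East 2, West 3 (total 11).
East receives 2.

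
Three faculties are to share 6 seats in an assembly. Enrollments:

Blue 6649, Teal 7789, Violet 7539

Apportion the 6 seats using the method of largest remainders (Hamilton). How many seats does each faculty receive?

Blue=2, Teal=2, Violet=2

The standard divisor is 21977/6 ≈ 3662.833.
Standard quotas: Blue 1.8153, Teal 2.1265, Violet 2.0582.
Lower quotas: Blue 1, Teal 2, Violet 2 (sum 5, leaving 1 seat).
Remainders in descending order: Blue 0.8153, Teal 0.1265, Violet 0.0582.
The surplus seat goes to Blue.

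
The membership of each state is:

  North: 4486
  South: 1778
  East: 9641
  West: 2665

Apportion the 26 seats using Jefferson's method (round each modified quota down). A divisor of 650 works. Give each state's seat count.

With modified divisor 650: modified quotas North 6.902, South 2.735, East 14.832, West 4.100.
Rounding down: North 6, South 2, East 14, West 4 (total 26).

North 6, South 2, East 14, West 4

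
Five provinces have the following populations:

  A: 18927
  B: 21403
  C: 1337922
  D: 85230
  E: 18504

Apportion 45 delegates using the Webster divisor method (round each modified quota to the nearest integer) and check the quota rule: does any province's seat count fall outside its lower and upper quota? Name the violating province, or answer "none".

C

Standard quotas: A 0.575, B 0.650, C 40.626, D 2.588, E 0.562.
Webster allocation: A 1, B 1, C 39, D 3, E 1.
C has quota 40.626 (lower 40, upper 41) but receives 39 — outside the quota interval.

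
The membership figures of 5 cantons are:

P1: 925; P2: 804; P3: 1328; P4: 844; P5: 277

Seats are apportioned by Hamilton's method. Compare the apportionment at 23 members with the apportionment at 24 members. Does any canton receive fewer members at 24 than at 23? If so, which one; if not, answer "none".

P5

At 23 seats: P1 5, P2 4, P3 7, P4 5, P5 2.
At 24 seats: P1 5, P2 5, P3 8, P4 5, P5 1.
P5 drops from 2 to 1.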